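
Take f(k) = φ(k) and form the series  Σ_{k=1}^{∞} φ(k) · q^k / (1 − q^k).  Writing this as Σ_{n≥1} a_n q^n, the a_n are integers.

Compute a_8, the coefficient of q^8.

q^8  k|8↦φ(k): 1:1 2:1 4:2 8:4  a_8=8

a_8 = 8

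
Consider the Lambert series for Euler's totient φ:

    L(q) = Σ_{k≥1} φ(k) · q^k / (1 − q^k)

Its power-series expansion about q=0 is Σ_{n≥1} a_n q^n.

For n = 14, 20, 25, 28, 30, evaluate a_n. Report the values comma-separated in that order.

[q^14] φ(14)=6,φ(7)=6,φ(2)=1,φ(1)=1 ⇒ 14
d|20:{1,2,4,5,10,20}  Σφ=1+1+2+4+4+8=20
[q^25] φ(1)=1,φ(5)=4,φ(25)=20 ⇒ 25
[q^28] φ(1)=1,φ(2)=1,φ(4)=2,φ(7)=6,φ(14)=6,φ(28)=12 ⇒ 28
[q^30] φ(1)=1,φ(2)=1,φ(3)=2,φ(5)=4,φ(6)=2,φ(10)=4,φ(15)=8,φ(30)=8 ⇒ 30

14, 20, 25, 28, 30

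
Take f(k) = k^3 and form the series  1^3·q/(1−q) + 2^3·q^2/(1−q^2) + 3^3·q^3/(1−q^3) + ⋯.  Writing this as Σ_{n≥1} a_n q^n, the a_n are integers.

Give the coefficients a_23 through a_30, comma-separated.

12168, 16380, 15751, 19782, 20440, 25112, 24390, 31752

q^23  k|23↦f(k): 1:1 23:12167  a_23=12168
q^24  k|24↦f(k): 24:13824 12:1728 8:512 6:216 4:64 3:27 2:8 1:1  a_24=16380
n=25: 1·25 5·5 25·1  f→[1+125+15625]=15751
[q^26] f(1)=1,f(2)=8,f(13)=2197,f(26)=17576 ⇒ 19782
n=27: 27·1 9·3 3·9 1·27  f→[19683+729+27+1]=20440
d|28:{28,14,7,4,2,1}  Σf=21952+2744+343+64+8+1=25112
d|29:{1,29}  Σf=1+24389=24390
[q^30] f(1)=1,f(2)=8,f(3)=27,f(5)=125,f(6)=216,f(10)=1000,f(15)=3375,f(30)=27000 ⇒ 31752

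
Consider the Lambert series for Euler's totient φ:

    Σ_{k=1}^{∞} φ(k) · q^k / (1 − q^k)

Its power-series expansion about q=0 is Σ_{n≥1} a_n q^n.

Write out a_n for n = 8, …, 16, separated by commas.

[q^8] φ(1)=1,φ(2)=1,φ(4)=2,φ(8)=4 ⇒ 8
d|9:{1,3,9}  Σφ=1+2+6=9
[q^10] φ(10)=4,φ(5)=4,φ(2)=1,φ(1)=1 ⇒ 10
[q^11] φ(11)=10,φ(1)=1 ⇒ 11
[q^12] φ(12)=4,φ(6)=2,φ(4)=2,φ(3)=2,φ(2)=1,φ(1)=1 ⇒ 12
[q^13] φ(13)=12,φ(1)=1 ⇒ 13
d|14:{14,7,2,1}  Σφ=6+6+1+1=14
n=15: 15·1 5·3 3·5 1·15  φ→[8+4+2+1]=15
n=16: 1·16 2·8 4·4 8·2 16·1  φ→[1+1+2+4+8]=16

8, 9, 10, 11, 12, 13, 14, 15, 16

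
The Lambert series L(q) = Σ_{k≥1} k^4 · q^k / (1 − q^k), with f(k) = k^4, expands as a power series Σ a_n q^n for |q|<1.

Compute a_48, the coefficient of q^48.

d|48:{48,24,16,12,8,6,4,3,2,1}  Σf=5308416+331776+65536+20736+4096+1296+256+81+16+1=5732210

a_48 = 5732210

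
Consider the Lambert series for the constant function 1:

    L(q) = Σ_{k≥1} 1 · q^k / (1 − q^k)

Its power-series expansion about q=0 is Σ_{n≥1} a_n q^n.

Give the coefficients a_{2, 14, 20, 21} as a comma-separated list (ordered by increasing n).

q^2  k|2↦f(k): 2:1 1:1  a_2=2
[q^14] f(1)=1,f(2)=1,f(7)=1,f(14)=1 ⇒ 4
[q^20] f(1)=1,f(2)=1,f(4)=1,f(5)=1,f(10)=1,f(20)=1 ⇒ 6
d|21:{21,7,3,1}  Σf=1+1+1+1=4

2, 4, 6, 4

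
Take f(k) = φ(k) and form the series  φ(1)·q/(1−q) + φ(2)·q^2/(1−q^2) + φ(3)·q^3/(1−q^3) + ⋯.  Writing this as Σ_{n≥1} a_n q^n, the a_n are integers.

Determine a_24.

n=24: 1·24 2·12 3·8 4·6 6·4 8·3 12·2 24·1  φ→[1+1+2+2+2+4+4+8]=24

a_24 = 24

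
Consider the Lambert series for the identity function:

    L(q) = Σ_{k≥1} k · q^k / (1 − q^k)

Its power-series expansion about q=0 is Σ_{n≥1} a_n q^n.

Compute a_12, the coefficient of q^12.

a_12 = 28

[q^12] f(12)=12,f(6)=6,f(4)=4,f(3)=3,f(2)=2,f(1)=1 ⇒ 28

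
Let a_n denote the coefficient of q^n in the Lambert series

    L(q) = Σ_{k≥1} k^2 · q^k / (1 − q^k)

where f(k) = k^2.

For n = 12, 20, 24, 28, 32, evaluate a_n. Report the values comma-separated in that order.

210, 546, 850, 1050, 1365

n=12: 12·1 6·2 4·3 3·4 2·6 1·12  f→[144+36+16+9+4+1]=210
[q^20] f(20)=400,f(10)=100,f(5)=25,f(4)=16,f(2)=4,f(1)=1 ⇒ 546
n=24: 24·1 12·2 8·3 6·4 4·6 3·8 2·12 1·24  f→[576+144+64+36+16+9+4+1]=850
d|28:{28,14,7,4,2,1}  Σf=784+196+49+16+4+1=1050
n=32: 32·1 16·2 8·4 4·8 2·16 1·32  f→[1024+256+64+16+4+1]=1365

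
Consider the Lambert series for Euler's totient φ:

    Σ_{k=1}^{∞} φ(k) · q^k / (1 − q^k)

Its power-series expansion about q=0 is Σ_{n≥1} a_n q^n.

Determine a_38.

d|38:{38,19,2,1}  Σφ=18+18+1+1=38

a_38 = 38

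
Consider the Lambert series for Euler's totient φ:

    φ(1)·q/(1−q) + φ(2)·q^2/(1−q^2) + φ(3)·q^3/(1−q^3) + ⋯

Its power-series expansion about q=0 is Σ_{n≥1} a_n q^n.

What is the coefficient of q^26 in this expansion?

d|26:{1,2,13,26}  Σφ=1+1+12+12=26

a_26 = 26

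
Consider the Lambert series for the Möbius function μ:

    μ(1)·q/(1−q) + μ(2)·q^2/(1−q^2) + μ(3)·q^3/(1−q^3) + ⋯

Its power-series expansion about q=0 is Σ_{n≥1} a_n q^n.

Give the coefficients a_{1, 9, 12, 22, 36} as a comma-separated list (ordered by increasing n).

1, 0, 0, 0, 0

d|1:{1}  Σμ=1=1
d|9:{9,3,1}  Σμ=0+(-1)+1=0
q^12  k|12↦μ(k): 1:1 2:-1 3:-1 4:0 6:1 12:0  a_12=0
q^22  k|22↦μ(k): 22:1 11:-1 2:-1 1:1  a_22=0
[q^36] μ(36)=0,μ(18)=0,μ(12)=0,μ(9)=0,μ(6)=1,μ(4)=0,μ(3)=-1,μ(2)=-1,μ(1)=1 ⇒ 0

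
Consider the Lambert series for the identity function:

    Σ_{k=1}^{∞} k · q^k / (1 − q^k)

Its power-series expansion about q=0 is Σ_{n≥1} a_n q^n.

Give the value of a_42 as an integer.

[q^42] f(42)=42,f(21)=21,f(14)=14,f(7)=7,f(6)=6,f(3)=3,f(2)=2,f(1)=1 ⇒ 96

a_42 = 96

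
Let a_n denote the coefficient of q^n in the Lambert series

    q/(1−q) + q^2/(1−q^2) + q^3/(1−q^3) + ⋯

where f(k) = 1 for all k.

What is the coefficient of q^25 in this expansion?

a_25 = 3

q^25  k|25↦f(k): 25:1 5:1 1:1  a_25=3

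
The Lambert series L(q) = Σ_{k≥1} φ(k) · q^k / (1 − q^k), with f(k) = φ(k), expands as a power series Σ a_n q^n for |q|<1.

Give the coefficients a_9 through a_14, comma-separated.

q^9  k|9↦φ(k): 9:6 3:2 1:1  a_9=9
d|10:{10,5,2,1}  Σφ=4+4+1+1=10
d|11:{11,1}  Σφ=10+1=11
d|12:{12,6,4,3,2,1}  Σφ=4+2+2+2+1+1=12
n=13: 1·13 13·1  φ→[1+12]=13
q^14  k|14↦φ(k): 14:6 7:6 2:1 1:1  a_14=14

9, 10, 11, 12, 13, 14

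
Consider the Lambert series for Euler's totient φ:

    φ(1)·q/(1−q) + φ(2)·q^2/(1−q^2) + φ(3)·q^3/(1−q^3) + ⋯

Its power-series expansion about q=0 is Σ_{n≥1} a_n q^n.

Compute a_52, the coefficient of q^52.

n=52: 52·1 26·2 13·4 4·13 2·26 1·52  φ→[24+12+12+2+1+1]=52

a_52 = 52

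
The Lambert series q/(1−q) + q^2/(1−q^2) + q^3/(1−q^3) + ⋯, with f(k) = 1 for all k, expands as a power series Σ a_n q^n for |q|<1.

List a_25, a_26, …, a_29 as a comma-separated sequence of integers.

3, 4, 4, 6, 2

n=25: 1·25 5·5 25·1  f→[1+1+1]=3
d|26:{26,13,2,1}  Σf=1+1+1+1=4
[q^27] f(27)=1,f(9)=1,f(3)=1,f(1)=1 ⇒ 4
[q^28] f(28)=1,f(14)=1,f(7)=1,f(4)=1,f(2)=1,f(1)=1 ⇒ 6
d|29:{29,1}  Σf=1+1=2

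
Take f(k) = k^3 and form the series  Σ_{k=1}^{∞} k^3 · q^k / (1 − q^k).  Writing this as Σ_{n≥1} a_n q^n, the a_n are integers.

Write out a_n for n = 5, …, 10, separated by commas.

d|5:{1,5}  Σf=1+125=126
d|6:{6,3,2,1}  Σf=216+27+8+1=252
d|7:{7,1}  Σf=343+1=344
n=8: 1·8 2·4 4·2 8·1  f→[1+8+64+512]=585
d|9:{1,3,9}  Σf=1+27+729=757
n=10: 1·10 2·5 5·2 10·1  f→[1+8+125+1000]=1134

126, 252, 344, 585, 757, 1134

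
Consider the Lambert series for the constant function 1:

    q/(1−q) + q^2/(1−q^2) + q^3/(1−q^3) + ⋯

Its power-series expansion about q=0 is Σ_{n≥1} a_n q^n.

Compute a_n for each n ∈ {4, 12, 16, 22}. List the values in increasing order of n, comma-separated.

n=4: 1·4 2·2 4·1  f→[1+1+1]=3
[q^12] f(12)=1,f(6)=1,f(4)=1,f(3)=1,f(2)=1,f(1)=1 ⇒ 6
[q^16] f(1)=1,f(2)=1,f(4)=1,f(8)=1,f(16)=1 ⇒ 5
d|22:{22,11,2,1}  Σf=1+1+1+1=4

3, 6, 5, 4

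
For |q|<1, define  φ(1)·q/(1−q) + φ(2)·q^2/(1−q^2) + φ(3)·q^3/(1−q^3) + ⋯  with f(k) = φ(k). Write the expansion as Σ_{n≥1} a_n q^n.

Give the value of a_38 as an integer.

[q^38] φ(38)=18,φ(19)=18,φ(2)=1,φ(1)=1 ⇒ 38

a_38 = 38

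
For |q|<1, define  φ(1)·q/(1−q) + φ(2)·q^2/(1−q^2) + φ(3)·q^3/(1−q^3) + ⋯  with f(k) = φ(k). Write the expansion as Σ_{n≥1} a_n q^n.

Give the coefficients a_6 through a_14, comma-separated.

d|6:{1,2,3,6}  Σφ=1+1+2+2=6
d|7:{1,7}  Σφ=1+6=7
q^8  k|8↦φ(k): 1:1 2:1 4:2 8:4  a_8=8
d|9:{9,3,1}  Σφ=6+2+1=9
[q^10] φ(10)=4,φ(5)=4,φ(2)=1,φ(1)=1 ⇒ 10
q^11  k|11↦φ(k): 1:1 11:10  a_11=11
q^12  k|12↦φ(k): 12:4 6:2 4:2 3:2 2:1 1:1  a_12=12
d|13:{13,1}  Σφ=12+1=13
n=14: 1·14 2·7 7·2 14·1  φ→[1+1+6+6]=14

6, 7, 8, 9, 10, 11, 12, 13, 14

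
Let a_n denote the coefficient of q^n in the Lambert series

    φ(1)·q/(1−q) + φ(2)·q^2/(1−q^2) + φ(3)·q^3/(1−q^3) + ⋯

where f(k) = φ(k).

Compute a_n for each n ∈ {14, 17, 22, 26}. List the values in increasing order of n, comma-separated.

q^14  k|14↦φ(k): 14:6 7:6 2:1 1:1  a_14=14
q^17  k|17↦φ(k): 17:16 1:1  a_17=17
q^22  k|22↦φ(k): 22:10 11:10 2:1 1:1  a_22=22
n=26: 26·1 13·2 2·13 1·26  φ→[12+12+1+1]=26

14, 17, 22, 26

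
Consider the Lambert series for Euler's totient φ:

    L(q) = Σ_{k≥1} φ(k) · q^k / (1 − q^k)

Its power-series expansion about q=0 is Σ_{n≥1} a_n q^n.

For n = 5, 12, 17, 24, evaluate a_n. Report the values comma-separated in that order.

q^5  k|5↦φ(k): 5:4 1:1  a_5=5
n=12: 12·1 6·2 4·3 3·4 2·6 1·12  φ→[4+2+2+2+1+1]=12
[q^17] φ(17)=16,φ(1)=1 ⇒ 17
n=24: 1·24 2·12 3·8 4·6 6·4 8·3 12·2 24·1  φ→[1+1+2+2+2+4+4+8]=24

5, 12, 17, 24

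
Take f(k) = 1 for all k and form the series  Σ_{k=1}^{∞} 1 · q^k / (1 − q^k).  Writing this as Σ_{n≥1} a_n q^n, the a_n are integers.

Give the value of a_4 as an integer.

n=4: 4·1 2·2 1·4  f→[1+1+1]=3

a_4 = 3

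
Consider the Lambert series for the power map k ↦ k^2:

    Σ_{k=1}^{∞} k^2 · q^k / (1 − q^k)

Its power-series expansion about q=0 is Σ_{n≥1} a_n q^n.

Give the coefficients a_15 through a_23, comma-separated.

260, 341, 290, 455, 362, 546, 500, 610, 530

d|15:{1,3,5,15}  Σf=1+9+25+225=260
n=16: 16·1 8·2 4·4 2·8 1·16  f→[256+64+16+4+1]=341
n=17: 1·17 17·1  f→[1+289]=290
[q^18] f(18)=324,f(9)=81,f(6)=36,f(3)=9,f(2)=4,f(1)=1 ⇒ 455
d|19:{19,1}  Σf=361+1=362
q^20  k|20↦f(k): 20:400 10:100 5:25 4:16 2:4 1:1  a_20=546
[q^21] f(1)=1,f(3)=9,f(7)=49,f(21)=441 ⇒ 500
q^22  k|22↦f(k): 1:1 2:4 11:121 22:484  a_22=610
q^23  k|23↦f(k): 23:529 1:1  a_23=530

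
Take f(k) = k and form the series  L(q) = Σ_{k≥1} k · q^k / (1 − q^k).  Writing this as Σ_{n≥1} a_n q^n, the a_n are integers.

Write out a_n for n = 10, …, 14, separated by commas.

18, 12, 28, 14, 24

n=10: 1·10 2·5 5·2 10·1  f→[1+2+5+10]=18
[q^11] f(11)=11,f(1)=1 ⇒ 12
n=12: 1·12 2·6 3·4 4·3 6·2 12·1  f→[1+2+3+4+6+12]=28
d|13:{1,13}  Σf=1+13=14
d|14:{14,7,2,1}  Σf=14+7+2+1=24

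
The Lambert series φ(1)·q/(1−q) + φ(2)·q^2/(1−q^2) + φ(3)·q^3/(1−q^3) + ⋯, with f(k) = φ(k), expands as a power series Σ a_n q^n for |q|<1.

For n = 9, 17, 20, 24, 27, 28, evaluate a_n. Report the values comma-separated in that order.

q^9  k|9↦φ(k): 9:6 3:2 1:1  a_9=9
n=17: 17·1 1·17  φ→[16+1]=17
d|20:{1,2,4,5,10,20}  Σφ=1+1+2+4+4+8=20
n=24: 1·24 2·12 3·8 4·6 6·4 8·3 12·2 24·1  φ→[1+1+2+2+2+4+4+8]=24
n=27: 27·1 9·3 3·9 1·27  φ→[18+6+2+1]=27
q^28  k|28↦φ(k): 28:12 14:6 7:6 4:2 2:1 1:1  a_28=28

9, 17, 20, 24, 27, 28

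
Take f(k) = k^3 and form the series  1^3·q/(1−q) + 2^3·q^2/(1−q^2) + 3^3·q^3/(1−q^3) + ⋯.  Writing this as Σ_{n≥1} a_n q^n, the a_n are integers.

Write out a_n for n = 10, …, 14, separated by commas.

d|10:{1,2,5,10}  Σf=1+8+125+1000=1134
n=11: 1·11 11·1  f→[1+1331]=1332
[q^12] f(12)=1728,f(6)=216,f(4)=64,f(3)=27,f(2)=8,f(1)=1 ⇒ 2044
n=13: 1·13 13·1  f→[1+2197]=2198
n=14: 14·1 7·2 2·7 1·14  f→[2744+343+8+1]=3096

1134, 1332, 2044, 2198, 3096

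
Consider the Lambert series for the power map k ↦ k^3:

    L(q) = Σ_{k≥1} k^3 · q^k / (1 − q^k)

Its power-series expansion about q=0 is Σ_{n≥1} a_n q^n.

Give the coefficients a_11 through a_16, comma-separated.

1332, 2044, 2198, 3096, 3528, 4681

q^11  k|11↦f(k): 11:1331 1:1  a_11=1332
q^12  k|12↦f(k): 1:1 2:8 3:27 4:64 6:216 12:1728  a_12=2044
n=13: 13·1 1·13  f→[2197+1]=2198
n=14: 14·1 7·2 2·7 1·14  f→[2744+343+8+1]=3096
q^15  k|15↦f(k): 15:3375 5:125 3:27 1:1  a_15=3528
q^16  k|16↦f(k): 16:4096 8:512 4:64 2:8 1:1  a_16=4681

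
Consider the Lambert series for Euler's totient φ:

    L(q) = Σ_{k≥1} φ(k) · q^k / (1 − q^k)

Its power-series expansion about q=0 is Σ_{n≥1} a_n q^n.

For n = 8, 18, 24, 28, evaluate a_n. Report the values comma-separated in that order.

q^8  k|8↦φ(k): 1:1 2:1 4:2 8:4  a_8=8
n=18: 1·18 2·9 3·6 6·3 9·2 18·1  φ→[1+1+2+2+6+6]=18
n=24: 1·24 2·12 3·8 4·6 6·4 8·3 12·2 24·1  φ→[1+1+2+2+2+4+4+8]=24
n=28: 28·1 14·2 7·4 4·7 2·14 1·28  φ→[12+6+6+2+1+1]=28

8, 18, 24, 28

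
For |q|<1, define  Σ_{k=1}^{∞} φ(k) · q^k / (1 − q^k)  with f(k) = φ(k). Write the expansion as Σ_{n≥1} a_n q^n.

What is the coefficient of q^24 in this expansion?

q^24  k|24↦φ(k): 24:8 12:4 8:4 6:2 4:2 3:2 2:1 1:1  a_24=24

a_24 = 24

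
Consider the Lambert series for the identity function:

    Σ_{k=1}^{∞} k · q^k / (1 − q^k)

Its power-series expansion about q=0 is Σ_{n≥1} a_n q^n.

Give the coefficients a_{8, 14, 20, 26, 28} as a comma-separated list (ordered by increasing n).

[q^8] f(8)=8,f(4)=4,f(2)=2,f(1)=1 ⇒ 15
[q^14] f(1)=1,f(2)=2,f(7)=7,f(14)=14 ⇒ 24
n=20: 20·1 10·2 5·4 4·5 2·10 1·20  f→[20+10+5+4+2+1]=42
n=26: 26·1 13·2 2·13 1·26  f→[26+13+2+1]=42
n=28: 1·28 2·14 4·7 7·4 14·2 28·1  f→[1+2+4+7+14+28]=56

15, 24, 42, 42, 56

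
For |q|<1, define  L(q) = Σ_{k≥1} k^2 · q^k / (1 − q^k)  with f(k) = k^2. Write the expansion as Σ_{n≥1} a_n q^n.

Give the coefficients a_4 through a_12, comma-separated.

21, 26, 50, 50, 85, 91, 130, 122, 210

q^4  k|4↦f(k): 4:16 2:4 1:1  a_4=21
[q^5] f(5)=25,f(1)=1 ⇒ 26
n=6: 1·6 2·3 3·2 6·1  f→[1+4+9+36]=50
d|7:{7,1}  Σf=49+1=50
[q^8] f(1)=1,f(2)=4,f(4)=16,f(8)=64 ⇒ 85
d|9:{1,3,9}  Σf=1+9+81=91
n=10: 1·10 2·5 5·2 10·1  f→[1+4+25+100]=130
n=11: 1·11 11·1  f→[1+121]=122
q^12  k|12↦f(k): 1:1 2:4 3:9 4:16 6:36 12:144  a_12=210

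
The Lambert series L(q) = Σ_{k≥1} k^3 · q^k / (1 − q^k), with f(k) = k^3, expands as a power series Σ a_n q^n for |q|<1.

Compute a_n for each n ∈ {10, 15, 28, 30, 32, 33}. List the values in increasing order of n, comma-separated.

1134, 3528, 25112, 31752, 37449, 37296

q^10  k|10↦f(k): 1:1 2:8 5:125 10:1000  a_10=1134
[q^15] f(1)=1,f(3)=27,f(5)=125,f(15)=3375 ⇒ 3528
q^28  k|28↦f(k): 28:21952 14:2744 7:343 4:64 2:8 1:1  a_28=25112
d|30:{1,2,3,5,6,10,15,30}  Σf=1+8+27+125+216+1000+3375+27000=31752
q^32  k|32↦f(k): 32:32768 16:4096 8:512 4:64 2:8 1:1  a_32=37449
q^33  k|33↦f(k): 33:35937 11:1331 3:27 1:1  a_33=37296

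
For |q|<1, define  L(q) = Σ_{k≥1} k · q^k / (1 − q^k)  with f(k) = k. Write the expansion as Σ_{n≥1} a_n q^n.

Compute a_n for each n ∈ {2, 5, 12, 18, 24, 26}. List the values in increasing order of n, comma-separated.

3, 6, 28, 39, 60, 42

n=2: 2·1 1·2  f→[2+1]=3
q^5  k|5↦f(k): 1:1 5:5  a_5=6
q^12  k|12↦f(k): 1:1 2:2 3:3 4:4 6:6 12:12  a_12=28
[q^18] f(18)=18,f(9)=9,f(6)=6,f(3)=3,f(2)=2,f(1)=1 ⇒ 39
n=24: 24·1 12·2 8·3 6·4 4·6 3·8 2·12 1·24  f→[24+12+8+6+4+3+2+1]=60
n=26: 1·26 2·13 13·2 26·1  f→[1+2+13+26]=42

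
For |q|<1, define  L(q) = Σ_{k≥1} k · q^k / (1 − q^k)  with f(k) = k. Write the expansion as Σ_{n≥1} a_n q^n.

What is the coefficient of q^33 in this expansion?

a_33 = 48

q^33  k|33↦f(k): 33:33 11:11 3:3 1:1  a_33=48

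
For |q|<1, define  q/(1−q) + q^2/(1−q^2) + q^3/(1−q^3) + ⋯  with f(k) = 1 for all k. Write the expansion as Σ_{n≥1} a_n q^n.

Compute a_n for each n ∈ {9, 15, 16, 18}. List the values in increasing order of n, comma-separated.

n=9: 9·1 3·3 1·9  f→[1+1+1]=3
n=15: 15·1 5·3 3·5 1·15  f→[1+1+1+1]=4
q^16  k|16↦f(k): 1:1 2:1 4:1 8:1 16:1  a_16=5
q^18  k|18↦f(k): 18:1 9:1 6:1 3:1 2:1 1:1  a_18=6

3, 4, 5, 6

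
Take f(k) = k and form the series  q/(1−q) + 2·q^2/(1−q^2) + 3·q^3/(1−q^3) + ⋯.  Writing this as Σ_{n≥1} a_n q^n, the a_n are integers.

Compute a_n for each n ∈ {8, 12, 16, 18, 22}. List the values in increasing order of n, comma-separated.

d|8:{1,2,4,8}  Σf=1+2+4+8=15
d|12:{1,2,3,4,6,12}  Σf=1+2+3+4+6+12=28
q^16  k|16↦f(k): 16:16 8:8 4:4 2:2 1:1  a_16=31
d|18:{1,2,3,6,9,18}  Σf=1+2+3+6+9+18=39
d|22:{1,2,11,22}  Σf=1+2+11+22=36

15, 28, 31, 39, 36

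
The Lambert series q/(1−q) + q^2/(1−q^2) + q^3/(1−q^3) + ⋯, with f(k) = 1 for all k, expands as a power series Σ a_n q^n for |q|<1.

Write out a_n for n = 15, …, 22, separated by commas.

4, 5, 2, 6, 2, 6, 4, 4

[q^15] f(15)=1,f(5)=1,f(3)=1,f(1)=1 ⇒ 4
[q^16] f(16)=1,f(8)=1,f(4)=1,f(2)=1,f(1)=1 ⇒ 5
d|17:{17,1}  Σf=1+1=2
n=18: 18·1 9·2 6·3 3·6 2·9 1·18  f→[1+1+1+1+1+1]=6
q^19  k|19↦f(k): 19:1 1:1  a_19=2
d|20:{1,2,4,5,10,20}  Σf=1+1+1+1+1+1=6
d|21:{21,7,3,1}  Σf=1+1+1+1=4
[q^22] f(22)=1,f(11)=1,f(2)=1,f(1)=1 ⇒ 4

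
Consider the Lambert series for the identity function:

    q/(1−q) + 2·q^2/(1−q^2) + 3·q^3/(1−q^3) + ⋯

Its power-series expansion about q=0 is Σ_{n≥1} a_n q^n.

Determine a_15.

a_15 = 24

q^15  k|15↦f(k): 1:1 3:3 5:5 15:15  a_15=24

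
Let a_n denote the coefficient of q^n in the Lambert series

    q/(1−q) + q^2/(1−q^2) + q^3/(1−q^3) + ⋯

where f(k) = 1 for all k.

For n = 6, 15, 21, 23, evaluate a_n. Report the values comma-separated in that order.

4, 4, 4, 2

n=6: 6·1 3·2 2·3 1·6  f→[1+1+1+1]=4
d|15:{15,5,3,1}  Σf=1+1+1+1=4
n=21: 1·21 3·7 7·3 21·1  f→[1+1+1+1]=4
[q^23] f(1)=1,f(23)=1 ⇒ 2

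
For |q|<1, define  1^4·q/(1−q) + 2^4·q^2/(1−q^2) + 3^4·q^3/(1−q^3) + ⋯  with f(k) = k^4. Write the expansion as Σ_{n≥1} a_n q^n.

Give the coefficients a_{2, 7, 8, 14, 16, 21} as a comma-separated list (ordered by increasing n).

17, 2402, 4369, 40834, 69905, 196964

[q^2] f(2)=16,f(1)=1 ⇒ 17
n=7: 7·1 1·7  f→[2401+1]=2402
q^8  k|8↦f(k): 8:4096 4:256 2:16 1:1  a_8=4369
q^14  k|14↦f(k): 1:1 2:16 7:2401 14:38416  a_14=40834
n=16: 1·16 2·8 4·4 8·2 16·1  f→[1+16+256+4096+65536]=69905
[q^21] f(21)=194481,f(7)=2401,f(3)=81,f(1)=1 ⇒ 196964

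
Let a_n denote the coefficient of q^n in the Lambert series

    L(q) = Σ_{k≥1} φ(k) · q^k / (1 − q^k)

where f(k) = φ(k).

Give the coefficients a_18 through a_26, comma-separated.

q^18  k|18↦φ(k): 18:6 9:6 6:2 3:2 2:1 1:1  a_18=18
[q^19] φ(1)=1,φ(19)=18 ⇒ 19
d|20:{20,10,5,4,2,1}  Σφ=8+4+4+2+1+1=20
n=21: 21·1 7·3 3·7 1·21  φ→[12+6+2+1]=21
n=22: 1·22 2·11 11·2 22·1  φ→[1+1+10+10]=22
d|23:{1,23}  Σφ=1+22=23
n=24: 24·1 12·2 8·3 6·4 4·6 3·8 2·12 1·24  φ→[8+4+4+2+2+2+1+1]=24
d|25:{1,5,25}  Σφ=1+4+20=25
d|26:{1,2,13,26}  Σφ=1+1+12+12=26

18, 19, 20, 21, 22, 23, 24, 25, 26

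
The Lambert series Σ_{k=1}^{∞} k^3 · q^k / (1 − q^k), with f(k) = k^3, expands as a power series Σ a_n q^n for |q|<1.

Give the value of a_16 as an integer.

a_16 = 4681

[q^16] f(1)=1,f(2)=8,f(4)=64,f(8)=512,f(16)=4096 ⇒ 4681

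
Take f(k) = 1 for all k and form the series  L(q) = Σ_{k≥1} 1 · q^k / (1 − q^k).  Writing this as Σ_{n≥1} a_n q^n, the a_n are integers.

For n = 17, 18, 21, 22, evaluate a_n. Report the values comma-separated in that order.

2, 6, 4, 4

d|17:{1,17}  Σf=1+1=2
d|18:{18,9,6,3,2,1}  Σf=1+1+1+1+1+1=6
[q^21] f(21)=1,f(7)=1,f(3)=1,f(1)=1 ⇒ 4
q^22  k|22↦f(k): 22:1 11:1 2:1 1:1  a_22=4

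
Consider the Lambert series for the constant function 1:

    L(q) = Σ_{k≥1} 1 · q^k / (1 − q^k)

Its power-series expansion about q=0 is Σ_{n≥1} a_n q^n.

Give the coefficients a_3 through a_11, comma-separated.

2, 3, 2, 4, 2, 4, 3, 4, 2

n=3: 3·1 1·3  f→[1+1]=2
n=4: 4·1 2·2 1·4  f→[1+1+1]=3
q^5  k|5↦f(k): 5:1 1:1  a_5=2
n=6: 1·6 2·3 3·2 6·1  f→[1+1+1+1]=4
n=7: 7·1 1·7  f→[1+1]=2
d|8:{8,4,2,1}  Σf=1+1+1+1=4
d|9:{9,3,1}  Σf=1+1+1=3
q^10  k|10↦f(k): 10:1 5:1 2:1 1:1  a_10=4
[q^11] f(1)=1,f(11)=1 ⇒ 2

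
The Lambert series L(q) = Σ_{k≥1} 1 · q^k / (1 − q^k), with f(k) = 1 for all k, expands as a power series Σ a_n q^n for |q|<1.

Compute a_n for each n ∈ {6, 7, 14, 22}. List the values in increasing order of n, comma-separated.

4, 2, 4, 4

q^6  k|6↦f(k): 1:1 2:1 3:1 6:1  a_6=4
q^7  k|7↦f(k): 1:1 7:1  a_7=2
n=14: 14·1 7·2 2·7 1·14  f→[1+1+1+1]=4
n=22: 1·22 2·11 11·2 22·1  f→[1+1+1+1]=4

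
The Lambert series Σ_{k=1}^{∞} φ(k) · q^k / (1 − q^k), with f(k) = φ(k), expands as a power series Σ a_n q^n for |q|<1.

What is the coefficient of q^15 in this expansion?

q^15  k|15↦φ(k): 15:8 5:4 3:2 1:1  a_15=15

a_15 = 15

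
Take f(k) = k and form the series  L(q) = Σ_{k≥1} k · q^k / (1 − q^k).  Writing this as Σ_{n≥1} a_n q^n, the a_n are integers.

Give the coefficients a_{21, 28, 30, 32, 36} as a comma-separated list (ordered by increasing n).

32, 56, 72, 63, 91

[q^21] f(1)=1,f(3)=3,f(7)=7,f(21)=21 ⇒ 32
n=28: 1·28 2·14 4·7 7·4 14·2 28·1  f→[1+2+4+7+14+28]=56
n=30: 30·1 15·2 10·3 6·5 5·6 3·10 2·15 1·30  f→[30+15+10+6+5+3+2+1]=72
n=32: 1·32 2·16 4·8 8·4 16·2 32·1  f→[1+2+4+8+16+32]=63
n=36: 36·1 18·2 12·3 9·4 6·6 4·9 3·12 2·18 1·36  f→[36+18+12+9+6+4+3+2+1]=91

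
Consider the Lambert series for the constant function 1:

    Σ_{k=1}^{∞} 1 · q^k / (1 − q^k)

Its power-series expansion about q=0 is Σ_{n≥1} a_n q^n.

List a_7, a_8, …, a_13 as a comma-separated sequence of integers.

2, 4, 3, 4, 2, 6, 2

d|7:{1,7}  Σf=1+1=2
n=8: 8·1 4·2 2·4 1·8  f→[1+1+1+1]=4
d|9:{9,3,1}  Σf=1+1+1=3
[q^10] f(1)=1,f(2)=1,f(5)=1,f(10)=1 ⇒ 4
n=11: 1·11 11·1  f→[1+1]=2
[q^12] f(1)=1,f(2)=1,f(3)=1,f(4)=1,f(6)=1,f(12)=1 ⇒ 6
[q^13] f(1)=1,f(13)=1 ⇒ 2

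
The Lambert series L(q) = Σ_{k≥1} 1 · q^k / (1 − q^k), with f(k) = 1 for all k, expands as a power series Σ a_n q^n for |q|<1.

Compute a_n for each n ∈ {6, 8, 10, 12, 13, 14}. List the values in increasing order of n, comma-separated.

4, 4, 4, 6, 2, 4

q^6  k|6↦f(k): 6:1 3:1 2:1 1:1  a_6=4
q^8  k|8↦f(k): 1:1 2:1 4:1 8:1  a_8=4
n=10: 1·10 2·5 5·2 10·1  f→[1+1+1+1]=4
n=12: 1·12 2·6 3·4 4·3 6·2 12·1  f→[1+1+1+1+1+1]=6
[q^13] f(1)=1,f(13)=1 ⇒ 2
n=14: 14·1 7·2 2·7 1·14  f→[1+1+1+1]=4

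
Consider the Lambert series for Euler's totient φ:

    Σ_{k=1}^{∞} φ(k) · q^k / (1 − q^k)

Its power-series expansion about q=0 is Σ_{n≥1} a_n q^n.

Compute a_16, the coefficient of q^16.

n=16: 16·1 8·2 4·4 2·8 1·16  φ→[8+4+2+1+1]=16

a_16 = 16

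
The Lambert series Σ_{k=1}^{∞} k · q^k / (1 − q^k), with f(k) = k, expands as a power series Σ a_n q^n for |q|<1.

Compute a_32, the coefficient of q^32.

d|32:{32,16,8,4,2,1}  Σf=32+16+8+4+2+1=63

a_32 = 63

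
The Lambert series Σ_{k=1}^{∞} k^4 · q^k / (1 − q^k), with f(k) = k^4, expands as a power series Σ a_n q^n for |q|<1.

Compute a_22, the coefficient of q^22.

a_22 = 248914

d|22:{1,2,11,22}  Σf=1+16+14641+234256=248914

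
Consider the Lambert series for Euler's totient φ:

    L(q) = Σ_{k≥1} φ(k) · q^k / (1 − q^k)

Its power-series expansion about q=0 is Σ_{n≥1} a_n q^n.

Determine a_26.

n=26: 26·1 13·2 2·13 1·26  φ→[12+12+1+1]=26

a_26 = 26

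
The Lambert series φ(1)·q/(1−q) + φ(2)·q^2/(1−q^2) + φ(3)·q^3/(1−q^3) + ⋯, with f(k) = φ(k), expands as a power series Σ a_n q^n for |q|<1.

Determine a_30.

q^30  k|30↦φ(k): 1:1 2:1 3:2 5:4 6:2 10:4 15:8 30:8  a_30=30

a_30 = 30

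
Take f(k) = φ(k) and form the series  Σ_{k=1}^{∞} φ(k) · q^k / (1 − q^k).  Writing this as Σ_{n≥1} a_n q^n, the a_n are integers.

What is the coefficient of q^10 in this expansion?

n=10: 10·1 5·2 2·5 1·10  φ→[4+4+1+1]=10

a_10 = 10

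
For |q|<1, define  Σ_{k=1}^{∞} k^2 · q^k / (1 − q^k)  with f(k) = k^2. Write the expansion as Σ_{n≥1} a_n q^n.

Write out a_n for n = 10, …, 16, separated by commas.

130, 122, 210, 170, 250, 260, 341

q^10  k|10↦f(k): 10:100 5:25 2:4 1:1  a_10=130
q^11  k|11↦f(k): 11:121 1:1  a_11=122
n=12: 1·12 2·6 3·4 4·3 6·2 12·1  f→[1+4+9+16+36+144]=210
q^13  k|13↦f(k): 13:169 1:1  a_13=170
n=14: 14·1 7·2 2·7 1·14  f→[196+49+4+1]=250
d|15:{1,3,5,15}  Σf=1+9+25+225=260
q^16  k|16↦f(k): 16:256 8:64 4:16 2:4 1:1  a_16=341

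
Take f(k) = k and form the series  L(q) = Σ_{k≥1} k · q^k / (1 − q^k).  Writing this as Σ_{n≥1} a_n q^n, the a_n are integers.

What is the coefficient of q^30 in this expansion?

q^30  k|30↦f(k): 30:30 15:15 10:10 6:6 5:5 3:3 2:2 1:1  a_30=72

a_30 = 72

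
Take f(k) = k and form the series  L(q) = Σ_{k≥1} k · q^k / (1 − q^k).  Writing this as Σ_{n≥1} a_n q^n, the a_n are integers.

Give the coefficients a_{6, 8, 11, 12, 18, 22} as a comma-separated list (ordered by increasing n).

[q^6] f(1)=1,f(2)=2,f(3)=3,f(6)=6 ⇒ 12
n=8: 1·8 2·4 4·2 8·1  f→[1+2+4+8]=15
[q^11] f(11)=11,f(1)=1 ⇒ 12
d|12:{1,2,3,4,6,12}  Σf=1+2+3+4+6+12=28
q^18  k|18↦f(k): 18:18 9:9 6:6 3:3 2:2 1:1  a_18=39
n=22: 22·1 11·2 2·11 1·22  f→[22+11+2+1]=36

12, 15, 12, 28, 39, 36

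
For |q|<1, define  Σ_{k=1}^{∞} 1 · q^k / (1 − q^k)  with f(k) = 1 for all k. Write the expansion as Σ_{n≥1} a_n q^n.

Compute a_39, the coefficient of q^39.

a_39 = 4

d|39:{39,13,3,1}  Σf=1+1+1+1=4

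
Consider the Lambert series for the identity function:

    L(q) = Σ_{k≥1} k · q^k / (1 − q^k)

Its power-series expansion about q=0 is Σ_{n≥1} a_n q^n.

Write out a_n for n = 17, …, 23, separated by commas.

q^17  k|17↦f(k): 17:17 1:1  a_17=18
[q^18] f(1)=1,f(2)=2,f(3)=3,f(6)=6,f(9)=9,f(18)=18 ⇒ 39
n=19: 1·19 19·1  f→[1+19]=20
q^20  k|20↦f(k): 20:20 10:10 5:5 4:4 2:2 1:1  a_20=42
q^21  k|21↦f(k): 1:1 3:3 7:7 21:21  a_21=32
[q^22] f(1)=1,f(2)=2,f(11)=11,f(22)=22 ⇒ 36
q^23  k|23↦f(k): 1:1 23:23  a_23=24

18, 39, 20, 42, 32, 36, 24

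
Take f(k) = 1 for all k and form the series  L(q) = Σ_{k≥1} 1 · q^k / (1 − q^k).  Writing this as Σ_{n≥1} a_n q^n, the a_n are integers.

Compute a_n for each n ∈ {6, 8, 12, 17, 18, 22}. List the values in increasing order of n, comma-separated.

[q^6] f(1)=1,f(2)=1,f(3)=1,f(6)=1 ⇒ 4
[q^8] f(8)=1,f(4)=1,f(2)=1,f(1)=1 ⇒ 4
n=12: 1·12 2·6 3·4 4·3 6·2 12·1  f→[1+1+1+1+1+1]=6
[q^17] f(1)=1,f(17)=1 ⇒ 2
q^18  k|18↦f(k): 1:1 2:1 3:1 6:1 9:1 18:1  a_18=6
n=22: 22·1 11·2 2·11 1·22  f→[1+1+1+1]=4

4, 4, 6, 2, 6, 4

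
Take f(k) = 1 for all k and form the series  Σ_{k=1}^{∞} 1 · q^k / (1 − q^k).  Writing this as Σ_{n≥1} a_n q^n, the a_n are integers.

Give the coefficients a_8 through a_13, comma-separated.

4, 3, 4, 2, 6, 2

d|8:{8,4,2,1}  Σf=1+1+1+1=4
n=9: 1·9 3·3 9·1  f→[1+1+1]=3
n=10: 1·10 2·5 5·2 10·1  f→[1+1+1+1]=4
[q^11] f(1)=1,f(11)=1 ⇒ 2
d|12:{12,6,4,3,2,1}  Σf=1+1+1+1+1+1=6
[q^13] f(13)=1,f(1)=1 ⇒ 2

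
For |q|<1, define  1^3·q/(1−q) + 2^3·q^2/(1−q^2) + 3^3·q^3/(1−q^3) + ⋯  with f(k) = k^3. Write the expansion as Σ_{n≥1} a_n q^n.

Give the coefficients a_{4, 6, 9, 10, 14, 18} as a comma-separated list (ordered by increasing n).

73, 252, 757, 1134, 3096, 6813

[q^4] f(1)=1,f(2)=8,f(4)=64 ⇒ 73
d|6:{1,2,3,6}  Σf=1+8+27+216=252
n=9: 9·1 3·3 1·9  f→[729+27+1]=757
[q^10] f(1)=1,f(2)=8,f(5)=125,f(10)=1000 ⇒ 1134
n=14: 1·14 2·7 7·2 14·1  f→[1+8+343+2744]=3096
d|18:{18,9,6,3,2,1}  Σf=5832+729+216+27+8+1=6813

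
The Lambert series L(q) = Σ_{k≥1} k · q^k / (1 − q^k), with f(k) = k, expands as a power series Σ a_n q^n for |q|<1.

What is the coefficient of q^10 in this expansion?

a_10 = 18

d|10:{1,2,5,10}  Σf=1+2+5+10=18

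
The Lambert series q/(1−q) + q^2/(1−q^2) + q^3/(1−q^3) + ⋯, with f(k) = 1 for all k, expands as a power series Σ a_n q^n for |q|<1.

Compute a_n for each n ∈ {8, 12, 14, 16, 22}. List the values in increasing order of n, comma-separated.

n=8: 8·1 4·2 2·4 1·8  f→[1+1+1+1]=4
n=12: 12·1 6·2 4·3 3·4 2·6 1·12  f→[1+1+1+1+1+1]=6
n=14: 1·14 2·7 7·2 14·1  f→[1+1+1+1]=4
n=16: 1·16 2·8 4·4 8·2 16·1  f→[1+1+1+1+1]=5
q^22  k|22↦f(k): 22:1 11:1 2:1 1:1  a_22=4

4, 6, 4, 5, 4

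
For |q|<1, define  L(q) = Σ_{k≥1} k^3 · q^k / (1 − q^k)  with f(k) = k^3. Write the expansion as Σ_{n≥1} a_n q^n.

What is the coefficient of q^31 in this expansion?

a_31 = 29792

d|31:{1,31}  Σf=1+29791=29792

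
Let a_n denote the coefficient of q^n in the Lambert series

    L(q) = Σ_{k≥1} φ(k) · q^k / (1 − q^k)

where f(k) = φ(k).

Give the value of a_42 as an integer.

d|42:{1,2,3,6,7,14,21,42}  Σφ=1+1+2+2+6+6+12+12=42

a_42 = 42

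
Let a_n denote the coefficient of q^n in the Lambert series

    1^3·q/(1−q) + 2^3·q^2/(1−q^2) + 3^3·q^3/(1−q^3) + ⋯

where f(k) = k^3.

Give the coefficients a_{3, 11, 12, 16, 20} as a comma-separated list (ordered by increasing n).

28, 1332, 2044, 4681, 9198

[q^3] f(3)=27,f(1)=1 ⇒ 28
q^11  k|11↦f(k): 1:1 11:1331  a_11=1332
[q^12] f(1)=1,f(2)=8,f(3)=27,f(4)=64,f(6)=216,f(12)=1728 ⇒ 2044
q^16  k|16↦f(k): 16:4096 8:512 4:64 2:8 1:1  a_16=4681
[q^20] f(20)=8000,f(10)=1000,f(5)=125,f(4)=64,f(2)=8,f(1)=1 ⇒ 9198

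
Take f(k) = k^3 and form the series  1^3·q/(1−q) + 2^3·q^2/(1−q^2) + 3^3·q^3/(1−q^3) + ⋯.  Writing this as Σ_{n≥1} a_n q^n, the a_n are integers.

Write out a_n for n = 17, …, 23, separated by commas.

4914, 6813, 6860, 9198, 9632, 11988, 12168

n=17: 1·17 17·1  f→[1+4913]=4914
d|18:{1,2,3,6,9,18}  Σf=1+8+27+216+729+5832=6813
n=19: 1·19 19·1  f→[1+6859]=6860
d|20:{1,2,4,5,10,20}  Σf=1+8+64+125+1000+8000=9198
q^21  k|21↦f(k): 1:1 3:27 7:343 21:9261  a_21=9632
q^22  k|22↦f(k): 1:1 2:8 11:1331 22:10648  a_22=11988
n=23: 1·23 23·1  f→[1+12167]=12168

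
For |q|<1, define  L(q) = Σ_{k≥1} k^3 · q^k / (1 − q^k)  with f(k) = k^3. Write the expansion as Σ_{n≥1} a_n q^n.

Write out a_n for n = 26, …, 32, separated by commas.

19782, 20440, 25112, 24390, 31752, 29792, 37449

d|26:{1,2,13,26}  Σf=1+8+2197+17576=19782
[q^27] f(1)=1,f(3)=27,f(9)=729,f(27)=19683 ⇒ 20440
d|28:{1,2,4,7,14,28}  Σf=1+8+64+343+2744+21952=25112
q^29  k|29↦f(k): 29:24389 1:1  a_29=24390
q^30  k|30↦f(k): 30:27000 15:3375 10:1000 6:216 5:125 3:27 2:8 1:1  a_30=31752
n=31: 31·1 1·31  f→[29791+1]=29792
n=32: 1·32 2·16 4·8 8·4 16·2 32·1  f→[1+8+64+512+4096+32768]=37449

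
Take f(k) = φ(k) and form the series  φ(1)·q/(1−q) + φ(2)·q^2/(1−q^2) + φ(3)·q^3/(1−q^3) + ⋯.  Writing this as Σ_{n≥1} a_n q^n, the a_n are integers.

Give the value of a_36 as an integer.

n=36: 36·1 18·2 12·3 9·4 6·6 4·9 3·12 2·18 1·36  φ→[12+6+4+6+2+2+2+1+1]=36

a_36 = 36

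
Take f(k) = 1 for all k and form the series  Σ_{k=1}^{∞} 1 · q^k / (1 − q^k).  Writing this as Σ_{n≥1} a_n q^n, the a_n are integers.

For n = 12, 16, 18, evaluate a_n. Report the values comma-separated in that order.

n=12: 1·12 2·6 3·4 4·3 6·2 12·1  f→[1+1+1+1+1+1]=6
d|16:{1,2,4,8,16}  Σf=1+1+1+1+1=5
q^18  k|18↦f(k): 18:1 9:1 6:1 3:1 2:1 1:1  a_18=6

6, 5, 6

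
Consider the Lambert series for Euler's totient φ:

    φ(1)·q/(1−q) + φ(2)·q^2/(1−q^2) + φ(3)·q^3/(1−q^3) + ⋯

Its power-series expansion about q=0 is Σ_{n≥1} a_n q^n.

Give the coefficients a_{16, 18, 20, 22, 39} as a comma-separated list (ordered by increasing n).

[q^16] φ(1)=1,φ(2)=1,φ(4)=2,φ(8)=4,φ(16)=8 ⇒ 16
q^18  k|18↦φ(k): 1:1 2:1 3:2 6:2 9:6 18:6  a_18=18
n=20: 1·20 2·10 4·5 5·4 10·2 20·1  φ→[1+1+2+4+4+8]=20
q^22  k|22↦φ(k): 22:10 11:10 2:1 1:1  a_22=22
d|39:{39,13,3,1}  Σφ=24+12+2+1=39

16, 18, 20, 22, 39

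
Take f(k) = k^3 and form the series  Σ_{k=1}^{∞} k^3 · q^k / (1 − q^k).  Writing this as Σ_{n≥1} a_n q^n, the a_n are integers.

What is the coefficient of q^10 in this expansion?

a_10 = 1134

[q^10] f(1)=1,f(2)=8,f(5)=125,f(10)=1000 ⇒ 1134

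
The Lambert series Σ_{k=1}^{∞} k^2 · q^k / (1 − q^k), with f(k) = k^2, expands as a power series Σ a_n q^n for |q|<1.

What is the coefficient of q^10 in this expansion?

a_10 = 130

[q^10] f(1)=1,f(2)=4,f(5)=25,f(10)=100 ⇒ 130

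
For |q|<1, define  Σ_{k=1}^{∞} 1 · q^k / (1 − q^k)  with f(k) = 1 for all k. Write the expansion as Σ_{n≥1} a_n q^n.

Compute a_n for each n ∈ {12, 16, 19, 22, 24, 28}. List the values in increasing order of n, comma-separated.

d|12:{1,2,3,4,6,12}  Σf=1+1+1+1+1+1=6
[q^16] f(16)=1,f(8)=1,f(4)=1,f(2)=1,f(1)=1 ⇒ 5
[q^19] f(1)=1,f(19)=1 ⇒ 2
n=22: 22·1 11·2 2·11 1·22  f→[1+1+1+1]=4
q^24  k|24↦f(k): 1:1 2:1 3:1 4:1 6:1 8:1 12:1 24:1  a_24=8
n=28: 1·28 2·14 4·7 7·4 14·2 28·1  f→[1+1+1+1+1+1]=6

6, 5, 2, 4, 8, 6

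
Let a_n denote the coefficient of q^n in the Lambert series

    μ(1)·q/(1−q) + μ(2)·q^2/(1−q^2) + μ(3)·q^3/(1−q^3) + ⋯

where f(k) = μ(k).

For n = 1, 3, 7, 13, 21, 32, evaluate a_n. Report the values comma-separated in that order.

1, 0, 0, 0, 0, 0

d|1:{1}  Σμ=1=1
d|3:{3,1}  Σμ=(-1)+1=0
q^7  k|7↦μ(k): 7:-1 1:1  a_7=0
d|13:{13,1}  Σμ=(-1)+1=0
n=21: 21·1 7·3 3·7 1·21  μ→[1+(-1)+(-1)+1]=0
q^32  k|32↦μ(k): 1:1 2:-1 4:0 8:0 16:0 32:0  a_32=0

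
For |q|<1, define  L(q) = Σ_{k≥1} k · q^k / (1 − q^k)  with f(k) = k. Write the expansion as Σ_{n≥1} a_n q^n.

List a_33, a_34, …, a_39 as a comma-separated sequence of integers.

48, 54, 48, 91, 38, 60, 56

[q^33] f(1)=1,f(3)=3,f(11)=11,f(33)=33 ⇒ 48
q^34  k|34↦f(k): 34:34 17:17 2:2 1:1  a_34=54
n=35: 35·1 7·5 5·7 1·35  f→[35+7+5+1]=48
d|36:{1,2,3,4,6,9,12,18,36}  Σf=1+2+3+4+6+9+12+18+36=91
d|37:{1,37}  Σf=1+37=38
[q^38] f(1)=1,f(2)=2,f(19)=19,f(38)=38 ⇒ 60
q^39  k|39↦f(k): 39:39 13:13 3:3 1:1  a_39=56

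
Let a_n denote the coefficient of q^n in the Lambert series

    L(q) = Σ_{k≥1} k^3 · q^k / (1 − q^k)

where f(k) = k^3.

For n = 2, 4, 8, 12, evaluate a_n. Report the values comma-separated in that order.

d|2:{2,1}  Σf=8+1=9
q^4  k|4↦f(k): 4:64 2:8 1:1  a_4=73
[q^8] f(8)=512,f(4)=64,f(2)=8,f(1)=1 ⇒ 585
q^12  k|12↦f(k): 1:1 2:8 3:27 4:64 6:216 12:1728  a_12=2044

9, 73, 585, 2044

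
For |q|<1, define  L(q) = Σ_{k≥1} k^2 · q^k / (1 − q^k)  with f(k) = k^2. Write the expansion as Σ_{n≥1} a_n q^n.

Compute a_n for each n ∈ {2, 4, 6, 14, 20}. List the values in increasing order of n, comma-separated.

5, 21, 50, 250, 546

d|2:{2,1}  Σf=4+1=5
q^4  k|4↦f(k): 1:1 2:4 4:16  a_4=21
n=6: 6·1 3·2 2·3 1·6  f→[36+9+4+1]=50
[q^14] f(1)=1,f(2)=4,f(7)=49,f(14)=196 ⇒ 250
n=20: 1·20 2·10 4·5 5·4 10·2 20·1  f→[1+4+16+25+100+400]=546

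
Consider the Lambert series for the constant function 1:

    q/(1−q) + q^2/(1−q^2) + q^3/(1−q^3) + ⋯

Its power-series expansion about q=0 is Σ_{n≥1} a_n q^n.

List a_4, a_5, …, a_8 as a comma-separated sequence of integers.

3, 2, 4, 2, 4

q^4  k|4↦f(k): 4:1 2:1 1:1  a_4=3
n=5: 1·5 5·1  f→[1+1]=2
[q^6] f(6)=1,f(3)=1,f(2)=1,f(1)=1 ⇒ 4
[q^7] f(1)=1,f(7)=1 ⇒ 2
q^8  k|8↦f(k): 8:1 4:1 2:1 1:1  a_8=4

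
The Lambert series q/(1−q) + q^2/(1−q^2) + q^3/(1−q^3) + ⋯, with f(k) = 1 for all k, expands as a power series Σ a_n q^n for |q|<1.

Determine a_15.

q^15  k|15↦f(k): 1:1 3:1 5:1 15:1  a_15=4

a_15 = 4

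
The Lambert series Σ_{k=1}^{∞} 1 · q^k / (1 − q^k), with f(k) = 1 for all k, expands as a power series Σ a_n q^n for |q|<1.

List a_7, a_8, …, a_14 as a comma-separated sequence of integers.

q^7  k|7↦f(k): 1:1 7:1  a_7=2
[q^8] f(8)=1,f(4)=1,f(2)=1,f(1)=1 ⇒ 4
d|9:{9,3,1}  Σf=1+1+1=3
d|10:{10,5,2,1}  Σf=1+1+1+1=4
[q^11] f(1)=1,f(11)=1 ⇒ 2
n=12: 12·1 6·2 4·3 3·4 2·6 1·12  f→[1+1+1+1+1+1]=6
q^13  k|13↦f(k): 1:1 13:1  a_13=2
q^14  k|14↦f(k): 1:1 2:1 7:1 14:1  a_14=4

2, 4, 3, 4, 2, 6, 2, 4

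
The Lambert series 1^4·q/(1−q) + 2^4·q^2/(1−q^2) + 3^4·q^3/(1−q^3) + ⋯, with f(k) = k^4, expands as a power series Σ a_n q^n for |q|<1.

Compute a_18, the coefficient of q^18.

a_18 = 112931

[q^18] f(18)=104976,f(9)=6561,f(6)=1296,f(3)=81,f(2)=16,f(1)=1 ⇒ 112931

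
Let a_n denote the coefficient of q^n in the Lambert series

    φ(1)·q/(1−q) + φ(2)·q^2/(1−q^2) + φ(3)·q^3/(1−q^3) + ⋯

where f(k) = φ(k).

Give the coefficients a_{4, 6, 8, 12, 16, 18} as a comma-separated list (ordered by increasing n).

[q^4] φ(4)=2,φ(2)=1,φ(1)=1 ⇒ 4
n=6: 1·6 2·3 3·2 6·1  φ→[1+1+2+2]=6
[q^8] φ(8)=4,φ(4)=2,φ(2)=1,φ(1)=1 ⇒ 8
q^12  k|12↦φ(k): 1:1 2:1 3:2 4:2 6:2 12:4  a_12=12
q^16  k|16↦φ(k): 1:1 2:1 4:2 8:4 16:8  a_16=16
[q^18] φ(1)=1,φ(2)=1,φ(3)=2,φ(6)=2,φ(9)=6,φ(18)=6 ⇒ 18

4, 6, 8, 12, 16, 18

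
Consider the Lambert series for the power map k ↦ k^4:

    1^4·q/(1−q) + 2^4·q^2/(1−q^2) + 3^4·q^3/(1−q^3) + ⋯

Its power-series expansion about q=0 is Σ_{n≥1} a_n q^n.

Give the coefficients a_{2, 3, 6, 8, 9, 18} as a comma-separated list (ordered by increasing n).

17, 82, 1394, 4369, 6643, 112931

q^2  k|2↦f(k): 2:16 1:1  a_2=17
[q^3] f(3)=81,f(1)=1 ⇒ 82
q^6  k|6↦f(k): 1:1 2:16 3:81 6:1296  a_6=1394
n=8: 1·8 2·4 4·2 8·1  f→[1+16+256+4096]=4369
n=9: 1·9 3·3 9·1  f→[1+81+6561]=6643
n=18: 1·18 2·9 3·6 6·3 9·2 18·1  f→[1+16+81+1296+6561+104976]=112931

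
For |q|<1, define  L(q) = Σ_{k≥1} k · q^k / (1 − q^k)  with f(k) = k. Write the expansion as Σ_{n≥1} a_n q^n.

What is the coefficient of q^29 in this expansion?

[q^29] f(1)=1,f(29)=29 ⇒ 30

a_29 = 30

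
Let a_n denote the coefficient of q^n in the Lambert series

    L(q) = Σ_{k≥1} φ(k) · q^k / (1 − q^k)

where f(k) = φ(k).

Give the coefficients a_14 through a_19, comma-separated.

q^14  k|14↦φ(k): 14:6 7:6 2:1 1:1  a_14=14
d|15:{15,5,3,1}  Σφ=8+4+2+1=15
[q^16] φ(16)=8,φ(8)=4,φ(4)=2,φ(2)=1,φ(1)=1 ⇒ 16
n=17: 17·1 1·17  φ→[16+1]=17
d|18:{18,9,6,3,2,1}  Σφ=6+6+2+2+1+1=18
d|19:{1,19}  Σφ=1+18=19

14, 15, 16, 17, 18, 19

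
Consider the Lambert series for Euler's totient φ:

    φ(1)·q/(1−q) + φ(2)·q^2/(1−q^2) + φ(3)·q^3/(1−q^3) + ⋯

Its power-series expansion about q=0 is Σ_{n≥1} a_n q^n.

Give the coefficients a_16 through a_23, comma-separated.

n=16: 1·16 2·8 4·4 8·2 16·1  φ→[1+1+2+4+8]=16
d|17:{1,17}  Σφ=1+16=17
q^18  k|18↦φ(k): 18:6 9:6 6:2 3:2 2:1 1:1  a_18=18
d|19:{1,19}  Σφ=1+18=19
n=20: 1·20 2·10 4·5 5·4 10·2 20·1  φ→[1+1+2+4+4+8]=20
q^21  k|21↦φ(k): 21:12 7:6 3:2 1:1  a_21=21
d|22:{22,11,2,1}  Σφ=10+10+1+1=22
[q^23] φ(23)=22,φ(1)=1 ⇒ 23

16, 17, 18, 19, 20, 21, 22, 23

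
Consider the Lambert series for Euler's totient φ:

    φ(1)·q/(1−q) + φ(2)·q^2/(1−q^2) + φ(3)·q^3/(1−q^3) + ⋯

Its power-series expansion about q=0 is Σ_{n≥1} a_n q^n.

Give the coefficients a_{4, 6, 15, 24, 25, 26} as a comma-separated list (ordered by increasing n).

d|4:{1,2,4}  Σφ=1+1+2=4
[q^6] φ(6)=2,φ(3)=2,φ(2)=1,φ(1)=1 ⇒ 6
n=15: 1·15 3·5 5·3 15·1  φ→[1+2+4+8]=15
d|24:{1,2,3,4,6,8,12,24}  Σφ=1+1+2+2+2+4+4+8=24
d|25:{25,5,1}  Σφ=20+4+1=25
d|26:{1,2,13,26}  Σφ=1+1+12+12=26

4, 6, 15, 24, 25, 26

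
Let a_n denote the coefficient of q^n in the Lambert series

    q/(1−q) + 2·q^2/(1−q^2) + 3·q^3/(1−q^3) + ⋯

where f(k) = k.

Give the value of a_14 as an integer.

a_14 = 24

n=14: 1·14 2·7 7·2 14·1  f→[1+2+7+14]=24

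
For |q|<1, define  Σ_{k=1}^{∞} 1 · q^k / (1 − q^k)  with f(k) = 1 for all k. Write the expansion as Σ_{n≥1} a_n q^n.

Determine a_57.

a_57 = 4

d|57:{1,3,19,57}  Σf=1+1+1+1=4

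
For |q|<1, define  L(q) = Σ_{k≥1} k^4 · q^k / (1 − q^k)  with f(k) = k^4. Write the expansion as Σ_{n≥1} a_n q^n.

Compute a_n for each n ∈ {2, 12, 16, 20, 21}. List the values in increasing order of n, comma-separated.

d|2:{2,1}  Σf=16+1=17
[q^12] f(12)=20736,f(6)=1296,f(4)=256,f(3)=81,f(2)=16,f(1)=1 ⇒ 22386
d|16:{1,2,4,8,16}  Σf=1+16+256+4096+65536=69905
n=20: 20·1 10·2 5·4 4·5 2·10 1·20  f→[160000+10000+625+256+16+1]=170898
[q^21] f(1)=1,f(3)=81,f(7)=2401,f(21)=194481 ⇒ 196964

17, 22386, 69905, 170898, 196964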